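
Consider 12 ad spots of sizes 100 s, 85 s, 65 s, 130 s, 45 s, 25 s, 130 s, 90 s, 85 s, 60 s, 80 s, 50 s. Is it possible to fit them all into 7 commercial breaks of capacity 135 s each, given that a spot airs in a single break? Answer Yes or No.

Total = 945 s; ⌈945/135⌉ = 7.
The bound of 7 does not rule out 7, but exhaustive search shows no assignment into 7 commercial breaks of capacity 135 s exists — the minimum is 8.

No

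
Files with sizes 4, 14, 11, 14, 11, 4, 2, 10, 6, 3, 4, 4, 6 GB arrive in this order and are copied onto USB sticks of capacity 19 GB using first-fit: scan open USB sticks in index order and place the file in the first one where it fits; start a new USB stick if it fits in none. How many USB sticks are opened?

  4 → USB stick 1 (new)  [load 4/19]
  14 → USB stick 1  [load 18/19]
  11 → USB stick 2 (new)  [load 11/19]
  14 → USB stick 3 (new)  [load 14/19]
  11 → USB stick 4 (new)  [load 11/19]
  4 → USB stick 2  [load 15/19]
  2 → USB stick 2  [load 17/19]
  10 → USB stick 5 (new)  [load 10/19]
  6 → USB stick 4  [load 17/19]
  3 → USB stick 3  [load 17/19]
  4 → USB stick 5  [load 14/19]
  4 → USB stick 5  [load 18/19]
  6 → USB stick 6 (new)  [load 6/19]
6 USB sticks opened.

6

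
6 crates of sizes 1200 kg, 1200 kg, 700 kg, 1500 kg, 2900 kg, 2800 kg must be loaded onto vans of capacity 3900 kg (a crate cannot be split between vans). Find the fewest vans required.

Total = 2900 + 2800 + 1500 + 1200 + 1200 + 700 = 10300 kg.
Lower bound: ⌈10300/3900⌉ = 3 vans.
A packing using 3 vans:
  van 1: 2900 + 700 = 3600
  van 2: 2800 = 2800
  van 3: 1500 + 1200 + 1200 = 3900
This matches the lower bound, so 3 is optimal.

3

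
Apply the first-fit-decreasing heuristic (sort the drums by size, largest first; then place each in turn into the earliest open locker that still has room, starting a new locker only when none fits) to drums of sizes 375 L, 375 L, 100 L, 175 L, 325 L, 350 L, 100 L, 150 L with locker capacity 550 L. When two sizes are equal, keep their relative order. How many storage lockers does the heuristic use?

4

Sorted descending: 375, 375, 350, 325, 175, 150, 100, 100.
  375 → locker 1 (new)  [load 375/550]
  375 → locker 2 (new)  [load 375/550]
  350 → locker 3 (new)  [load 350/550]
  325 → locker 4 (new)  [load 325/550]
  175 → locker 1  [load 550/550]
  150 → locker 2  [load 525/550]
  100 → locker 3  [load 450/550]
  100 → locker 3  [load 550/550]
4 storage lockers opened.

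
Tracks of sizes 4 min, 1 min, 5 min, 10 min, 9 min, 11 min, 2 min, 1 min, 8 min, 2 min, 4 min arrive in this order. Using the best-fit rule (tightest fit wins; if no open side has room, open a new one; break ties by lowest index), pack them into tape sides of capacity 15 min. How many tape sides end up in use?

  4 → side 1 (new)  [load 4/15]
  1 → side 1  [load 5/15]
  5 → side 1  [load 10/15]
  10 → side 2 (new)  [load 10/15]
  9 → side 3 (new)  [load 9/15]
  11 → side 4 (new)  [load 11/15]
  2 → side 4  [load 13/15]
  1 → side 4  [load 14/15]
  8 → side 5 (new)  [load 8/15]
  2 → side 1  [load 12/15]
  4 → side 2  [load 14/15]
5 tape sides opened.

5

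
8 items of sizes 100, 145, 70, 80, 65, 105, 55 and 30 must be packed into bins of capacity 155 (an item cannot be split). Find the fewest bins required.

5

Total = 145 + 105 + 100 + 80 + 70 + 65 + 55 + 30 = 650.
Lower bound: ⌈650/155⌉ = 5 bins.
A packing using 5 bins:
  bin 1: 145 = 145
  bin 2: 105 + 30 = 135
  bin 3: 100 + 55 = 155
  bin 4: 80 + 70 = 150
  bin 5: 65 = 65
This matches the lower bound, so 5 is optimal.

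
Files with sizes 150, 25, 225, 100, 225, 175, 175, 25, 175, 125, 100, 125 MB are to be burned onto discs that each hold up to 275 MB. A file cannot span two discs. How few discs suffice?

Total = 225 + 225 + 175 + 175 + 175 + 150 + 125 + 125 + 100 + 100 + 25 + 25 = 1625 MB.
Lower bound: ⌈1625/275⌉ = 6 discs.
A packing using 7 discs:
  disc 1: 225 + 25 + 25 = 275
  disc 2: 225 = 225
  disc 3: 175 + 100 = 275
  disc 4: 175 + 100 = 275
  disc 5: 175 = 175
  disc 6: 150 + 125 = 275
  disc 7: 125 = 125
No arrangement into 6 discs stays within capacity, so 7 is optimal.

7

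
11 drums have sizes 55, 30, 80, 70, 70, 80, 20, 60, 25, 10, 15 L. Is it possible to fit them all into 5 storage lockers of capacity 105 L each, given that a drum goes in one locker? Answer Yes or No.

Total = 515 L; ⌈515/105⌉ = 5.
6 drums each exceed half the capacity and cannot share a locker, forcing at least 6 storage lockers.
At least 6 storage lockers are required, but only 5 are allowed.

No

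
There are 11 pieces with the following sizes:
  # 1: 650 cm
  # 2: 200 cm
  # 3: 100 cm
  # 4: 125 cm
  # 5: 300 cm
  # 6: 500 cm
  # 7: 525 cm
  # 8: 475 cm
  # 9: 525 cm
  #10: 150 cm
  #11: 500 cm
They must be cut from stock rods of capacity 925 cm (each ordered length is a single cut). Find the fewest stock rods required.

6

Total = 650 + 525 + 525 + 500 + 500 + 475 + 300 + 200 + 150 + 125 + 100 = 4050 cm.
Lower bound: ⌈4050/925⌉ = 5 stock rods.
Also, 6 pieces each exceed 925/2 cm, and no two of those can share a stock rod, so at least 6 stock rods are needed.
A packing using 6 stock rods:
  stock rod 1: 650 + 200 = 850
  stock rod 2: 525 + 300 + 100 = 925
  stock rod 3: 525 + 150 + 125 = 800
  stock rod 4: 500 = 500
  stock rod 5: 500 = 500
  stock rod 6: 475 = 475
This matches the lower bound, so 6 is optimal.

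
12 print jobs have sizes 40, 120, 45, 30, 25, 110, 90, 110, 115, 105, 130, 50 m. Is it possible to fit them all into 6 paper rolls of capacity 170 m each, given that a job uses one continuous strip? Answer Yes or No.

Total = 970 m; ⌈970/170⌉ = 6.
7 print jobs each exceed half the capacity and cannot share a roll, forcing at least 7 paper rolls.
At least 7 paper rolls are required, but only 6 are allowed.

No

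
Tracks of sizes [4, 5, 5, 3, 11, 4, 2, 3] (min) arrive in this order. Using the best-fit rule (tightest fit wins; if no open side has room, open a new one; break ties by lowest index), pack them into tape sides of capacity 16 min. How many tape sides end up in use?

  4 → side 1 (new)  [load 4/16]
  5 → side 1  [load 9/16]
  5 → side 1  [load 14/16]
  3 → side 2 (new)  [load 3/16]
  11 → side 2  [load 14/16]
  4 → side 3 (new)  [load 4/16]
  2 → side 1  [load 16/16]
  3 → side 3  [load 7/16]
3 tape sides opened.

3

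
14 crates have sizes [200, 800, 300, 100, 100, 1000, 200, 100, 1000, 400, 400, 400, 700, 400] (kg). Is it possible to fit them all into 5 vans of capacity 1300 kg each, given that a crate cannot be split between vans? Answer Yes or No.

Yes

A valid assignment using 5 vans:
  van 1: 1000 + 300 = 1300
  van 2: 1000 + 200 + 100 = 1300
  van 3: 800 + 400 + 100 = 1300
  van 4: 700 + 400 + 200 = 1300
  van 5: 400 + 400 + 100 = 900
Every load is within 1300 kg, so 5 vans suffice.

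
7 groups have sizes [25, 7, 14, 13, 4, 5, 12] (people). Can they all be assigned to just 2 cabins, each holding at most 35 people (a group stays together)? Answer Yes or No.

Total = 80 people; ⌈80/35⌉ = 3.
At least 3 cabins are required, but only 2 are allowed.

No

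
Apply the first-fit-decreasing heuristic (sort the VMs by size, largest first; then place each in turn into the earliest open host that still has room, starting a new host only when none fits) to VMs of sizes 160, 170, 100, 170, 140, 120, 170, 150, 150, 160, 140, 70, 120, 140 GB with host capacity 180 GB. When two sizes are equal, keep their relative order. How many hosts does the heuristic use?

Sorted descending: 170, 170, 170, 160, 160, 150, 150, 140, 140, 140, 120, 120, 100, 70.
  170 → host 1 (new)  [load 170/180]
  170 → host 2 (new)  [load 170/180]
  170 → host 3 (new)  [load 170/180]
  160 → host 4 (new)  [load 160/180]
  160 → host 5 (new)  [load 160/180]
  150 → host 6 (new)  [load 150/180]
  150 → host 7 (new)  [load 150/180]
  140 → host 8 (new)  [load 140/180]
  140 → host 9 (new)  [load 140/180]
  140 → host 10 (new)  [load 140/180]
  120 → host 11 (new)  [load 120/180]
  120 → host 12 (new)  [load 120/180]
  100 → host 13 (new)  [load 100/180]
  70 → host 13  [load 170/180]
13 hosts opened.

13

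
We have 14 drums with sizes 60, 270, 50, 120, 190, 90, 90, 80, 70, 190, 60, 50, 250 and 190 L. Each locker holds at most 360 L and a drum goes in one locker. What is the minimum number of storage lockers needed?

5

Total = 270 + 250 + 190 + 190 + 190 + 120 + 90 + 90 + 80 + 70 + 60 + 60 + 50 + 50 = 1760 L.
Lower bound: ⌈1760/360⌉ = 5 storage lockers.
A packing using 5 storage lockers:
  locker 1: 270 + 90 = 360
  locker 2: 250 + 90 = 340
  locker 3: 190 + 120 + 50 = 360
  locker 4: 190 + 80 + 70 = 340
  locker 5: 190 + 60 + 60 + 50 = 360
This matches the lower bound, so 5 is optimal.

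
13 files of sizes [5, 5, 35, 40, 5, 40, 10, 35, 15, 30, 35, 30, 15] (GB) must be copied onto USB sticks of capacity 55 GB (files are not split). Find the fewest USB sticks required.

Total = 40 + 40 + 35 + 35 + 35 + 30 + 30 + 15 + 15 + 10 + 5 + 5 + 5 = 300 GB.
Lower bound: ⌈300/55⌉ = 6 USB sticks.
Also, 7 files each exceed 55/2 GB, and no two of those can share a USB stick, so at least 7 USB sticks are needed.
A packing using 7 USB sticks:
  USB stick 1: 40 + 15 = 55
  USB stick 2: 40 + 15 = 55
  USB stick 3: 35 + 10 + 5 + 5 = 55
  USB stick 4: 35 + 5 = 40
  USB stick 5: 35 = 35
  USB stick 6: 30 = 30
  USB stick 7: 30 = 30
This matches the lower bound, so 7 is optimal.

7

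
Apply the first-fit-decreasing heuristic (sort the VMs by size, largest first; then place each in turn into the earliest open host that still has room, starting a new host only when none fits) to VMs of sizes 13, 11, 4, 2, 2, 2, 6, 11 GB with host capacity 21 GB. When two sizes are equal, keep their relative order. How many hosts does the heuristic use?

Sorted descending: 13, 11, 11, 6, 4, 2, 2, 2.
  13 → host 1 (new)  [load 13/21]
  11 → host 2 (new)  [load 11/21]
  11 → host 3 (new)  [load 11/21]
  6 → host 1  [load 19/21]
  4 → host 2  [load 15/21]
  2 → host 1  [load 21/21]
  2 → host 2  [load 17/21]
  2 → host 2  [load 19/21]
3 hosts opened.

3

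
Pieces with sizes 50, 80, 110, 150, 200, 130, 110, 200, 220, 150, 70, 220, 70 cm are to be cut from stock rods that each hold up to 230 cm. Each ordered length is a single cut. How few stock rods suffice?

Total = 220 + 220 + 200 + 200 + 150 + 150 + 130 + 110 + 110 + 80 + 70 + 70 + 50 = 1760 cm.
Lower bound: ⌈1760/230⌉ = 8 stock rods.
A packing using 9 stock rods:
  stock rod 1: 220 = 220
  stock rod 2: 220 = 220
  stock rod 3: 200 = 200
  stock rod 4: 200 = 200
  stock rod 5: 150 + 80 = 230
  stock rod 6: 150 + 70 = 220
  stock rod 7: 130 + 70 = 200
  stock rod 8: 110 + 110 = 220
  stock rod 9: 50 = 50
No arrangement into 8 stock rods stays within capacity, so 9 is optimal.

9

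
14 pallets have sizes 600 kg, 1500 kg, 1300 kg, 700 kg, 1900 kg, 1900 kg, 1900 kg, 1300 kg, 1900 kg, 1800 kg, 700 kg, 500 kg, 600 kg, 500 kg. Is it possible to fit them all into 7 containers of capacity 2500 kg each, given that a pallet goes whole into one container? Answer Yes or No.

Total = 17100 kg; ⌈17100/2500⌉ = 7.
8 pallets each exceed half the capacity and cannot share a container, forcing at least 8 containers.
At least 8 containers are required, but only 7 are allowed.

No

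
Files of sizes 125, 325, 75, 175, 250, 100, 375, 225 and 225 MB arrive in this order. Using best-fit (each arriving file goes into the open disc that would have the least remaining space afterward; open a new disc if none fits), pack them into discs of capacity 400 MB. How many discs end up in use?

6

  125 → disc 1 (new)  [load 125/400]
  325 → disc 2 (new)  [load 325/400]
  75 → disc 2  [load 400/400]
  175 → disc 1  [load 300/400]
  250 → disc 3 (new)  [load 250/400]
  100 → disc 1  [load 400/400]
  375 → disc 4 (new)  [load 375/400]
  225 → disc 5 (new)  [load 225/400]
  225 → disc 6 (new)  [load 225/400]
6 discs opened.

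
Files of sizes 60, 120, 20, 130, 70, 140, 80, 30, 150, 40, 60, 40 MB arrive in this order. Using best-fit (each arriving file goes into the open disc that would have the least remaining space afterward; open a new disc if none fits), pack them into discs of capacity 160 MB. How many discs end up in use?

  60 → disc 1 (new)  [load 60/160]
  120 → disc 2 (new)  [load 120/160]
  20 → disc 2  [load 140/160]
  130 → disc 3 (new)  [load 130/160]
  70 → disc 1  [load 130/160]
  140 → disc 4 (new)  [load 140/160]
  80 → disc 5 (new)  [load 80/160]
  30 → disc 1  [load 160/160]
  150 → disc 6 (new)  [load 150/160]
  40 → disc 5  [load 120/160]
  60 → disc 7 (new)  [load 60/160]
  40 → disc 5  [load 160/160]
7 discs opened.

7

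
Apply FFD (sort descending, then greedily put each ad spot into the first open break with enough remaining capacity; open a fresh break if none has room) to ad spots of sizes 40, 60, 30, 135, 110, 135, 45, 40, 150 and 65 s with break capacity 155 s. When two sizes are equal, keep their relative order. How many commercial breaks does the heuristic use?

Sorted descending: 150, 135, 135, 110, 65, 60, 45, 40, 40, 30.
  150 → break 1 (new)  [load 150/155]
  135 → break 2 (new)  [load 135/155]
  135 → break 3 (new)  [load 135/155]
  110 → break 4 (new)  [load 110/155]
  65 → break 5 (new)  [load 65/155]
  60 → break 5  [load 125/155]
  45 → break 4  [load 155/155]
  40 → break 6 (new)  [load 40/155]
  40 → break 6  [load 80/155]
  30 → break 5  [load 155/155]
6 commercial breaks opened.

6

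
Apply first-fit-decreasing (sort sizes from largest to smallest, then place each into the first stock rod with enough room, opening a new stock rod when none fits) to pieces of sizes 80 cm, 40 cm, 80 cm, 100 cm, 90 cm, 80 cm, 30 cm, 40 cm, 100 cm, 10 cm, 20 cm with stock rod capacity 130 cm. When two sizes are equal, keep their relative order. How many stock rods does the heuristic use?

6

Sorted descending: 100, 100, 90, 80, 80, 80, 40, 40, 30, 20, 10.
  100 → stock rod 1 (new)  [load 100/130]
  100 → stock rod 2 (new)  [load 100/130]
  90 → stock rod 3 (new)  [load 90/130]
  80 → stock rod 4 (new)  [load 80/130]
  80 → stock rod 5 (new)  [load 80/130]
  80 → stock rod 6 (new)  [load 80/130]
  40 → stock rod 3  [load 130/130]
  40 → stock rod 4  [load 120/130]
  30 → stock rod 1  [load 130/130]
  20 → stock rod 2  [load 120/130]
  10 → stock rod 2  [load 130/130]
6 stock rods opened.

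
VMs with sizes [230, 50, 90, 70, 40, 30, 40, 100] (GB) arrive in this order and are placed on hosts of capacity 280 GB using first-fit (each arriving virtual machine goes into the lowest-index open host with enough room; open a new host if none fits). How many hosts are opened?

  230 → host 1 (new)  [load 230/280]
  50 → host 1  [load 280/280]
  90 → host 2 (new)  [load 90/280]
  70 → host 2  [load 160/280]
  40 → host 2  [load 200/280]
  30 → host 2  [load 230/280]
  40 → host 2  [load 270/280]
  100 → host 3 (new)  [load 100/280]
3 hosts opened.

3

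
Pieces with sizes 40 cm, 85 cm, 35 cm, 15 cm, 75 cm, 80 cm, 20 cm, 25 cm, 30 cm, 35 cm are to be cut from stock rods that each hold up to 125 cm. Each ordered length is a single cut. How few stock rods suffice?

4

Total = 85 + 80 + 75 + 40 + 35 + 35 + 30 + 25 + 20 + 15 = 440 cm.
Lower bound: ⌈440/125⌉ = 4 stock rods.
A packing using 4 stock rods:
  stock rod 1: 85 + 40 = 125
  stock rod 2: 80 + 35 = 115
  stock rod 3: 75 + 35 + 15 = 125
  stock rod 4: 30 + 25 + 20 = 75
This matches the lower bound, so 4 is optimal.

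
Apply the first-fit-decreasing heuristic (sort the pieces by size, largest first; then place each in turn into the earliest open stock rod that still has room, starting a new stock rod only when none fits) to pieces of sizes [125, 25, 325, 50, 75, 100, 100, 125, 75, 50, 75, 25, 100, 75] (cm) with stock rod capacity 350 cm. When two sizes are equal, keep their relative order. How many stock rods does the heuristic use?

Sorted descending: 325, 125, 125, 100, 100, 100, 75, 75, 75, 75, 50, 50, 25, 25.
  325 → stock rod 1 (new)  [load 325/350]
  125 → stock rod 2 (new)  [load 125/350]
  125 → stock rod 2  [load 250/350]
  100 → stock rod 2  [load 350/350]
  100 → stock rod 3 (new)  [load 100/350]
  100 → stock rod 3  [load 200/350]
  75 → stock rod 3  [load 275/350]
  75 → stock rod 3  [load 350/350]
  75 → stock rod 4 (new)  [load 75/350]
  75 → stock rod 4  [load 150/350]
  50 → stock rod 4  [load 200/350]
  50 → stock rod 4  [load 250/350]
  25 → stock rod 1  [load 350/350]
  25 → stock rod 4  [load 275/350]
4 stock rods opened.

4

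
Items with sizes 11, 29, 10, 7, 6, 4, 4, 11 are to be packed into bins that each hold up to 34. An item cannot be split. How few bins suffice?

Total = 29 + 11 + 11 + 10 + 7 + 6 + 4 + 4 = 82.
Lower bound: ⌈82/34⌉ = 3 bins.
A packing using 3 bins:
  bin 1: 29 + 4 = 33
  bin 2: 11 + 11 + 10 = 32
  bin 3: 7 + 6 + 4 = 17
This matches the lower bound, so 3 is optimal.

3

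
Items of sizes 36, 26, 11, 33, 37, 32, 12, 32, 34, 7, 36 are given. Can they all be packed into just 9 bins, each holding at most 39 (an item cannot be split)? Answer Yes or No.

A valid assignment using 9 bins:
  bin 1: 37 = 37
  bin 2: 36 = 36
  bin 3: 36 = 36
  bin 4: 34 = 34
  bin 5: 33 = 33
  bin 6: 32 + 7 = 39
  bin 7: 32 = 32
  bin 8: 26 + 12 = 38
  bin 9: 11 = 11
Every load is within 39, so 9 bins suffice.

Yes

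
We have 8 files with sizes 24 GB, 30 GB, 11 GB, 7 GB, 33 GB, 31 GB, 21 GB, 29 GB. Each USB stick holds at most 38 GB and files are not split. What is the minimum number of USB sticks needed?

6

Total = 33 + 31 + 30 + 29 + 24 + 21 + 11 + 7 = 186 GB.
Lower bound: ⌈186/38⌉ = 5 USB sticks.
Also, 6 files each exceed 19 GB, and no two of those can share a USB stick, so at least 6 USB sticks are needed.
A packing using 6 USB sticks:
  USB stick 1: 33 = 33
  USB stick 2: 31 + 7 = 38
  USB stick 3: 30 = 30
  USB stick 4: 29 = 29
  USB stick 5: 24 + 11 = 35
  USB stick 6: 21 = 21
This matches the lower bound, so 6 is optimal.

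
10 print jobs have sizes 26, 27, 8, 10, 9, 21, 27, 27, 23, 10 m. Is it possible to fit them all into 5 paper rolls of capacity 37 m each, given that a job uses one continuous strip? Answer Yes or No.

No

Total = 188 m; ⌈188/37⌉ = 6.
At least 6 paper rolls are required, but only 5 are allowed.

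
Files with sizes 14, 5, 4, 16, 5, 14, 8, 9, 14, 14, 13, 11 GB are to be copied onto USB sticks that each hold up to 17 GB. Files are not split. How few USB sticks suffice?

Total = 16 + 14 + 14 + 14 + 14 + 13 + 11 + 9 + 8 + 5 + 5 + 4 = 127 GB.
Lower bound: ⌈127/17⌉ = 8 USB sticks.
A packing using 9 USB sticks:
  USB stick 1: 16 = 16
  USB stick 2: 14 = 14
  USB stick 3: 14 = 14
  USB stick 4: 14 = 14
  USB stick 5: 14 = 14
  USB stick 6: 13 + 4 = 17
  USB stick 7: 11 + 5 = 16
  USB stick 8: 9 + 8 = 17
  USB stick 9: 5 = 5
No arrangement into 8 USB sticks stays within capacity, so 9 is optimal.

9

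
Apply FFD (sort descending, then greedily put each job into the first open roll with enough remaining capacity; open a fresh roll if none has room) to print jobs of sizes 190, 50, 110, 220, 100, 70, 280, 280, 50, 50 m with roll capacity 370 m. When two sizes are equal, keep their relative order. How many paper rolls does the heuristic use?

5

Sorted descending: 280, 280, 220, 190, 110, 100, 70, 50, 50, 50.
  280 → roll 1 (new)  [load 280/370]
  280 → roll 2 (new)  [load 280/370]
  220 → roll 3 (new)  [load 220/370]
  190 → roll 4 (new)  [load 190/370]
  110 → roll 3  [load 330/370]
  100 → roll 4  [load 290/370]
  70 → roll 1  [load 350/370]
  50 → roll 2  [load 330/370]
  50 → roll 4  [load 340/370]
  50 → roll 5 (new)  [load 50/370]
5 paper rolls opened.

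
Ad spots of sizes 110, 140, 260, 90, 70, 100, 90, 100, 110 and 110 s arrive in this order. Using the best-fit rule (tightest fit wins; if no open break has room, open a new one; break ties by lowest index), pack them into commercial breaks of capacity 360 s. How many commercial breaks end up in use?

  110 → break 1 (new)  [load 110/360]
  140 → break 1  [load 250/360]
  260 → break 2 (new)  [load 260/360]
  90 → break 2  [load 350/360]
  70 → break 1  [load 320/360]
  100 → break 3 (new)  [load 100/360]
  90 → break 3  [load 190/360]
  100 → break 3  [load 290/360]
  110 → break 4 (new)  [load 110/360]
  110 → break 4  [load 220/360]
4 commercial breaks opened.

4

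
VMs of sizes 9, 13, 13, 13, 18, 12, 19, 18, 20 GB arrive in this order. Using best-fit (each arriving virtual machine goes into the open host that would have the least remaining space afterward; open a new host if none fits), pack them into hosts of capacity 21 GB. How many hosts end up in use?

  9 → host 1 (new)  [load 9/21]
  13 → host 2 (new)  [load 13/21]
  13 → host 3 (new)  [load 13/21]
  13 → host 4 (new)  [load 13/21]
  18 → host 5 (new)  [load 18/21]
  12 → host 1  [load 21/21]
  19 → host 6 (new)  [load 19/21]
  18 → host 7 (new)  [load 18/21]
  20 → host 8 (new)  [load 20/21]
8 hosts opened.

8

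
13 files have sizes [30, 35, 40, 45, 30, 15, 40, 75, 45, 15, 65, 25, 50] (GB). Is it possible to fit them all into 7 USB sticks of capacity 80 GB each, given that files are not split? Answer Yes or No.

Yes

A valid assignment using 7 USB sticks:
  USB stick 1: 75 = 75
  USB stick 2: 65 + 15 = 80
  USB stick 3: 50 + 30 = 80
  USB stick 4: 45 + 35 = 80
  USB stick 5: 45 + 30 = 75
  USB stick 6: 40 + 40 = 80
  USB stick 7: 25 + 15 = 40
Every load is within 80 GB, so 7 USB sticks suffice.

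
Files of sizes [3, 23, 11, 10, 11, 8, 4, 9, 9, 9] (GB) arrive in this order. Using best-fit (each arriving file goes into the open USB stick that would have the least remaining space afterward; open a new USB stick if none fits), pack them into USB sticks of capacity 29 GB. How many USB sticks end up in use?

  3 → USB stick 1 (new)  [load 3/29]
  23 → USB stick 1  [load 26/29]
  11 → USB stick 2 (new)  [load 11/29]
  10 → USB stick 2  [load 21/29]
  11 → USB stick 3 (new)  [load 11/29]
  8 → USB stick 2  [load 29/29]
  4 → USB stick 3  [load 15/29]
  9 → USB stick 3  [load 24/29]
  9 → USB stick 4 (new)  [load 9/29]
  9 → USB stick 4  [load 18/29]
4 USB sticks opened.

4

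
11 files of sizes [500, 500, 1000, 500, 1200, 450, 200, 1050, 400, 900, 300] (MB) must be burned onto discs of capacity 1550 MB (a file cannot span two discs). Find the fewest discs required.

Total = 1200 + 1050 + 1000 + 900 + 500 + 500 + 500 + 450 + 400 + 300 + 200 = 7000 MB.
Lower bound: ⌈7000/1550⌉ = 5 discs.
A packing using 5 discs:
  disc 1: 1200 + 300 = 1500
  disc 2: 1050 + 500 = 1550
  disc 3: 1000 + 500 = 1500
  disc 4: 900 + 500 = 1400
  disc 5: 450 + 400 + 200 = 1050
This matches the lower bound, so 5 is optimal.

5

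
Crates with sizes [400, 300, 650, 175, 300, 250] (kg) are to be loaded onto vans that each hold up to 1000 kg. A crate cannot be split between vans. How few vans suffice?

3

Total = 650 + 400 + 300 + 300 + 250 + 175 = 2075 kg.
Lower bound: ⌈2075/1000⌉ = 3 vans.
A packing using 3 vans:
  van 1: 650 + 300 = 950
  van 2: 400 + 300 + 250 = 950
  van 3: 175 = 175
This matches the lower bound, so 3 is optimal.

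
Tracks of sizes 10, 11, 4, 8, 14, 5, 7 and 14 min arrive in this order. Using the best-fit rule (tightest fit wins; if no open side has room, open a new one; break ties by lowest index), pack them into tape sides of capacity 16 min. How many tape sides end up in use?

  10 → side 1 (new)  [load 10/16]
  11 → side 2 (new)  [load 11/16]
  4 → side 2  [load 15/16]
  8 → side 3 (new)  [load 8/16]
  14 → side 4 (new)  [load 14/16]
  5 → side 1  [load 15/16]
  7 → side 3  [load 15/16]
  14 → side 5 (new)  [load 14/16]
5 tape sides opened.

5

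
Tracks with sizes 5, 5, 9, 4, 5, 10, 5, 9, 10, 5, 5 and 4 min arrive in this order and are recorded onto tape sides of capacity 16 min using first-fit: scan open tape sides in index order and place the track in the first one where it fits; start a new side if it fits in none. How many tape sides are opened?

  5 → side 1 (new)  [load 5/16]
  5 → side 1  [load 10/16]
  9 → side 2 (new)  [load 9/16]
  4 → side 1  [load 14/16]
  5 → side 2  [load 14/16]
  10 → side 3 (new)  [load 10/16]
  5 → side 3  [load 15/16]
  9 → side 4 (new)  [load 9/16]
  10 → side 5 (new)  [load 10/16]
  5 → side 4  [load 14/16]
  5 → side 5  [load 15/16]
  4 → side 6 (new)  [load 4/16]
6 tape sides opened.

6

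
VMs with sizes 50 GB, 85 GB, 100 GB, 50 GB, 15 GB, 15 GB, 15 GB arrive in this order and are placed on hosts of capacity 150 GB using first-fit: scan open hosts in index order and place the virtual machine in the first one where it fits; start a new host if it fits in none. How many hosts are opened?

3

  50 → host 1 (new)  [load 50/150]
  85 → host 1  [load 135/150]
  100 → host 2 (new)  [load 100/150]
  50 → host 2  [load 150/150]
  15 → host 1  [load 150/150]
  15 → host 3 (new)  [load 15/150]
  15 → host 3  [load 30/150]
3 hosts opened.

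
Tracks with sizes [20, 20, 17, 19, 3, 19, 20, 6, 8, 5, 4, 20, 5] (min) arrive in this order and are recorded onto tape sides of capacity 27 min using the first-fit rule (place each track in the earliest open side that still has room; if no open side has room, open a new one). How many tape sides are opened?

7

  20 → side 1 (new)  [load 20/27]
  20 → side 2 (new)  [load 20/27]
  17 → side 3 (new)  [load 17/27]
  19 → side 4 (new)  [load 19/27]
  3 → side 1  [load 23/27]
  19 → side 5 (new)  [load 19/27]
  20 → side 6 (new)  [load 20/27]
  6 → side 2  [load 26/27]
  8 → side 3  [load 25/27]
  5 → side 4  [load 24/27]
  4 → side 1  [load 27/27]
  20 → side 7 (new)  [load 20/27]
  5 → side 5  [load 24/27]
7 tape sides opened.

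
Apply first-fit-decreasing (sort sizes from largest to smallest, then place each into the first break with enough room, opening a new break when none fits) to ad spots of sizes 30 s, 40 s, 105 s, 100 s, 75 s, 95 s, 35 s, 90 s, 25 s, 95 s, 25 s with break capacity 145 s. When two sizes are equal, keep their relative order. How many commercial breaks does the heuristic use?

6

Sorted descending: 105, 100, 95, 95, 90, 75, 40, 35, 30, 25, 25.
  105 → break 1 (new)  [load 105/145]
  100 → break 2 (new)  [load 100/145]
  95 → break 3 (new)  [load 95/145]
  95 → break 4 (new)  [load 95/145]
  90 → break 5 (new)  [load 90/145]
  75 → break 6 (new)  [load 75/145]
  40 → break 1  [load 145/145]
  35 → break 2  [load 135/145]
  30 → break 3  [load 125/145]
  25 → break 4  [load 120/145]
  25 → break 4  [load 145/145]
6 commercial breaks opened.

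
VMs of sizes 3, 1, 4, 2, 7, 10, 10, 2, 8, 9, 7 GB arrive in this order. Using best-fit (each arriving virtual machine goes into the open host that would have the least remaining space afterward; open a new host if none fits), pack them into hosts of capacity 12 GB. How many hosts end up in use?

  3 → host 1 (new)  [load 3/12]
  1 → host 1  [load 4/12]
  4 → host 1  [load 8/12]
  2 → host 1  [load 10/12]
  7 → host 2 (new)  [load 7/12]
  10 → host 3 (new)  [load 10/12]
  10 → host 4 (new)  [load 10/12]
  2 → host 1  [load 12/12]
  8 → host 5 (new)  [load 8/12]
  9 → host 6 (new)  [load 9/12]
  7 → host 7 (new)  [load 7/12]
7 hosts opened.

7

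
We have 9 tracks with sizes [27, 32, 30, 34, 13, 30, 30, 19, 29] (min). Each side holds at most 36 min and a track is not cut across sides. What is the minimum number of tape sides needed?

Total = 34 + 32 + 30 + 30 + 30 + 29 + 27 + 19 + 13 = 244 min.
Lower bound: ⌈244/36⌉ = 7 tape sides.
Also, 8 tracks each exceed 18 min, and no two of those can share a side, so at least 8 tape sides are needed.
A packing using 8 tape sides:
  side 1: 34 = 34
  side 2: 32 = 32
  side 3: 30 = 30
  side 4: 30 = 30
  side 5: 30 = 30
  side 6: 29 = 29
  side 7: 27 = 27
  side 8: 19 + 13 = 32
This matches the lower bound, so 8 is optimal.

8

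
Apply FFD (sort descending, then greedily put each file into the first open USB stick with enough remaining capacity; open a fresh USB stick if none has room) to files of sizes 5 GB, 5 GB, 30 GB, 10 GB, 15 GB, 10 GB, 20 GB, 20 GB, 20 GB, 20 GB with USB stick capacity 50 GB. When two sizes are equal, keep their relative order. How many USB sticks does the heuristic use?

Sorted descending: 30, 20, 20, 20, 20, 15, 10, 10, 5, 5.
  30 → USB stick 1 (new)  [load 30/50]
  20 → USB stick 1  [load 50/50]
  20 → USB stick 2 (new)  [load 20/50]
  20 → USB stick 2  [load 40/50]
  20 → USB stick 3 (new)  [load 20/50]
  15 → USB stick 3  [load 35/50]
  10 → USB stick 2  [load 50/50]
  10 → USB stick 3  [load 45/50]
  5 → USB stick 3  [load 50/50]
  5 → USB stick 4 (new)  [load 5/50]
4 USB sticks opened.

4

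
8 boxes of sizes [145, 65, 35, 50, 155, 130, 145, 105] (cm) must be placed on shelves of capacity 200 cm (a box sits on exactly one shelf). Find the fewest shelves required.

Total = 155 + 145 + 145 + 130 + 105 + 65 + 50 + 35 = 830 cm.
Lower bound: ⌈830/200⌉ = 5 shelves.
A packing using 5 shelves:
  shelf 1: 155 + 35 = 190
  shelf 2: 145 + 50 = 195
  shelf 3: 145 = 145
  shelf 4: 130 + 65 = 195
  shelf 5: 105 = 105
This matches the lower bound, so 5 is optimal.

5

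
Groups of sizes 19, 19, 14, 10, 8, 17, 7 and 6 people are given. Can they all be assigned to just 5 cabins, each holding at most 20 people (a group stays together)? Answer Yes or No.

Total = 100 people; ⌈100/20⌉ = 5.
The bound of 5 does not rule out 5, but exhaustive search shows no assignment into 5 cabins of capacity 20 people exists — the minimum is 6.

No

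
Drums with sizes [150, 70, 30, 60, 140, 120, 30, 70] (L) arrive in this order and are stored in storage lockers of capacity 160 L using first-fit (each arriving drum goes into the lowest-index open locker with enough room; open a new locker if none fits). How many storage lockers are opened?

5

  150 → locker 1 (new)  [load 150/160]
  70 → locker 2 (new)  [load 70/160]
  30 → locker 2  [load 100/160]
  60 → locker 2  [load 160/160]
  140 → locker 3 (new)  [load 140/160]
  120 → locker 4 (new)  [load 120/160]
  30 → locker 4  [load 150/160]
  70 → locker 5 (new)  [load 70/160]
5 storage lockers opened.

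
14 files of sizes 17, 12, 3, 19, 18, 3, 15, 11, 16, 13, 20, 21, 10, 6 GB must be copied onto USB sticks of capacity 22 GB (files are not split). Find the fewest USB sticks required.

Total = 21 + 20 + 19 + 18 + 17 + 16 + 15 + 13 + 12 + 11 + 10 + 6 + 3 + 3 = 184 GB.
Lower bound: ⌈184/22⌉ = 9 USB sticks.
A packing using 10 USB sticks:
  USB stick 1: 21 = 21
  USB stick 2: 20 = 20
  USB stick 3: 19 + 3 = 22
  USB stick 4: 18 + 3 = 21
  USB stick 5: 17 = 17
  USB stick 6: 16 + 6 = 22
  USB stick 7: 15 = 15
  USB stick 8: 13 = 13
  USB stick 9: 12 + 10 = 22
  USB stick 10: 11 = 11
No arrangement into 9 USB sticks stays within capacity, so 10 is optimal.

10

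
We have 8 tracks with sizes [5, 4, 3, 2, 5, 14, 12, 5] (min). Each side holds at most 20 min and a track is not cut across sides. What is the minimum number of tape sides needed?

Total = 14 + 12 + 5 + 5 + 5 + 4 + 3 + 2 = 50 min.
Lower bound: ⌈50/20⌉ = 3 tape sides.
A packing using 3 tape sides:
  side 1: 14 + 5 = 19
  side 2: 12 + 5 + 3 = 20
  side 3: 5 + 4 + 2 = 11
This matches the lower bound, so 3 is optimal.

3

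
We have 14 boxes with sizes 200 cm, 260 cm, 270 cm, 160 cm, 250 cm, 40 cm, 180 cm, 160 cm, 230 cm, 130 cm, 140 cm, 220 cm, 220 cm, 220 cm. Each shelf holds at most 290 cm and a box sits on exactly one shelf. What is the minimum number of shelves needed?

Total = 270 + 260 + 250 + 230 + 220 + 220 + 220 + 200 + 180 + 160 + 160 + 140 + 130 + 40 = 2680 cm.
Lower bound: ⌈2680/290⌉ = 10 shelves.
Also, 11 boxes each exceed 145 cm, and no two of those can share a shelf, so at least 11 shelves are needed.
A packing using 12 shelves:
  shelf 1: 270 = 270
  shelf 2: 260 = 260
  shelf 3: 250 + 40 = 290
  shelf 4: 230 = 230
  shelf 5: 220 = 220
  shelf 6: 220 = 220
  shelf 7: 220 = 220
  shelf 8: 200 = 200
  shelf 9: 180 = 180
  shelf 10: 160 + 130 = 290
  shelf 11: 160 = 160
  shelf 12: 140 = 140
No arrangement into 11 shelves stays within capacity, so 12 is optimal.

12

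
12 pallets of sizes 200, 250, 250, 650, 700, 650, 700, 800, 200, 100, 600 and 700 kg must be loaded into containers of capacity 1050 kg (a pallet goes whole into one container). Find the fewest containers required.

7

Total = 800 + 700 + 700 + 700 + 650 + 650 + 600 + 250 + 250 + 200 + 200 + 100 = 5800 kg.
Lower bound: ⌈5800/1050⌉ = 6 containers.
Also, 7 pallets each exceed 525 kg, and no two of those can share a container, so at least 7 containers are needed.
A packing using 7 containers:
  container 1: 800 + 250 = 1050
  container 2: 700 + 250 + 100 = 1050
  container 3: 700 + 200 = 900
  container 4: 700 + 200 = 900
  container 5: 650 = 650
  container 6: 650 = 650
  container 7: 600 = 600
This matches the lower bound, so 7 is optimal.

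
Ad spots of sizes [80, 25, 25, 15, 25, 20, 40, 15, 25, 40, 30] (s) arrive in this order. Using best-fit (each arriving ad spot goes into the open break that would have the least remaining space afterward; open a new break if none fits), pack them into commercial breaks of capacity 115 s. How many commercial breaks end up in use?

  80 → break 1 (new)  [load 80/115]
  25 → break 1  [load 105/115]
  25 → break 2 (new)  [load 25/115]
  15 → break 2  [load 40/115]
  25 → break 2  [load 65/115]
  20 → break 2  [load 85/115]
  40 → break 3 (new)  [load 40/115]
  15 → break 2  [load 100/115]
  25 → break 3  [load 65/115]
  40 → break 3  [load 105/115]
  30 → break 4 (new)  [load 30/115]
4 commercial breaks opened.

4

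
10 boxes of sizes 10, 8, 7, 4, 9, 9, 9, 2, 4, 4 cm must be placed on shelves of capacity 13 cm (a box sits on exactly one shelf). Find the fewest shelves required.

Total = 10 + 9 + 9 + 9 + 8 + 7 + 4 + 4 + 4 + 2 = 66 cm.
Lower bound: ⌈66/13⌉ = 6 shelves.
A packing using 6 shelves:
  shelf 1: 10 + 2 = 12
  shelf 2: 9 + 4 = 13
  shelf 3: 9 + 4 = 13
  shelf 4: 9 + 4 = 13
  shelf 5: 8 = 8
  shelf 6: 7 = 7
This matches the lower bound, so 6 is optimal.

6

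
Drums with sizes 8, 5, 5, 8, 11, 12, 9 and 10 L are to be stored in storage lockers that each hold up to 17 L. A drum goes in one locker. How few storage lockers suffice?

Total = 12 + 11 + 10 + 9 + 8 + 8 + 5 + 5 = 68 L.
Lower bound: ⌈68/17⌉ = 4 storage lockers.
A packing using 5 storage lockers:
  locker 1: 12 + 5 = 17
  locker 2: 11 + 5 = 16
  locker 3: 10 = 10
  locker 4: 9 + 8 = 17
  locker 5: 8 = 8
No arrangement into 4 storage lockers stays within capacity, so 5 is optimal.

5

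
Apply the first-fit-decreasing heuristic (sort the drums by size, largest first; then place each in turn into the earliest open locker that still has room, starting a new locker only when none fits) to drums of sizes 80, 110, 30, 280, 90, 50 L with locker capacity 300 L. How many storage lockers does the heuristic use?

Sorted descending: 280, 110, 90, 80, 50, 30.
  280 → locker 1 (new)  [load 280/300]
  110 → locker 2 (new)  [load 110/300]
  90 → locker 2  [load 200/300]
  80 → locker 2  [load 280/300]
  50 → locker 3 (new)  [load 50/300]
  30 → locker 3  [load 80/300]
3 storage lockers opened.

3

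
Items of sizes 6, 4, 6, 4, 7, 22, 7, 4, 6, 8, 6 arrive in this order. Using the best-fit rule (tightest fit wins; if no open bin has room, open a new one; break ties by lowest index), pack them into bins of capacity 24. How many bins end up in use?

4

  6 → bin 1 (new)  [load 6/24]
  4 → bin 1  [load 10/24]
  6 → bin 1  [load 16/24]
  4 → bin 1  [load 20/24]
  7 → bin 2 (new)  [load 7/24]
  22 → bin 3 (new)  [load 22/24]
  7 → bin 2  [load 14/24]
  4 → bin 1  [load 24/24]
  6 → bin 2  [load 20/24]
  8 → bin 4 (new)  [load 8/24]
  6 → bin 4  [load 14/24]
4 bins opened.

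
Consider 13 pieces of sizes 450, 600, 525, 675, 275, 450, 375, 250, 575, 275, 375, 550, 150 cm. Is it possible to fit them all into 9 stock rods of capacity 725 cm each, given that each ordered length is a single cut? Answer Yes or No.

A valid assignment using 9 stock rods:
  stock rod 1: 675 = 675
  stock rod 2: 600 = 600
  stock rod 3: 575 + 150 = 725
  stock rod 4: 550 = 550
  stock rod 5: 525 = 525
  stock rod 6: 450 + 275 = 725
  stock rod 7: 450 + 275 = 725
  stock rod 8: 375 + 250 = 625
  stock rod 9: 375 = 375
Every load is within 725 cm, so 9 stock rods suffice.

Yes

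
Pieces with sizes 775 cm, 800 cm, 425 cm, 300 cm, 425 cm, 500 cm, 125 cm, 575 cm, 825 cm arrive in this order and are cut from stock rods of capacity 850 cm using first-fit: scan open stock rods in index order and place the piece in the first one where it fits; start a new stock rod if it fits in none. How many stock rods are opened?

7

  775 → stock rod 1 (new)  [load 775/850]
  800 → stock rod 2 (new)  [load 800/850]
  425 → stock rod 3 (new)  [load 425/850]
  300 → stock rod 3  [load 725/850]
  425 → stock rod 4 (new)  [load 425/850]
  500 → stock rod 5 (new)  [load 500/850]
  125 → stock rod 3  [load 850/850]
  575 → stock rod 6 (new)  [load 575/850]
  825 → stock rod 7 (new)  [load 825/850]
7 stock rods opened.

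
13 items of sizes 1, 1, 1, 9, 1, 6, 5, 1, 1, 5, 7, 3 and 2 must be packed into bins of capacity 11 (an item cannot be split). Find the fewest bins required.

Total = 9 + 7 + 6 + 5 + 5 + 3 + 2 + 1 + 1 + 1 + 1 + 1 + 1 = 43.
Lower bound: ⌈43/11⌉ = 4 bins.
A packing using 4 bins:
  bin 1: 9 + 2 = 11
  bin 2: 7 + 3 + 1 = 11
  bin 3: 6 + 5 = 11
  bin 4: 5 + 1 + 1 + 1 + 1 + 1 = 10
This matches the lower bound, so 4 is optimal.

4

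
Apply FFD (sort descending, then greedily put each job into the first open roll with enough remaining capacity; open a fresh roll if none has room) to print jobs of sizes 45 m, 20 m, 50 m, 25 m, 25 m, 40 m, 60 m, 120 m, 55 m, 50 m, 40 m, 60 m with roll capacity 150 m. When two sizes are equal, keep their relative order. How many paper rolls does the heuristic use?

4

Sorted descending: 120, 60, 60, 55, 50, 50, 45, 40, 40, 25, 25, 20.
  120 → roll 1 (new)  [load 120/150]
  60 → roll 2 (new)  [load 60/150]
  60 → roll 2  [load 120/150]
  55 → roll 3 (new)  [load 55/150]
  50 → roll 3  [load 105/150]
  50 → roll 4 (new)  [load 50/150]
  45 → roll 3  [load 150/150]
  40 → roll 4  [load 90/150]
  40 → roll 4  [load 130/150]
  25 → roll 1  [load 145/150]
  25 → roll 2  [load 145/150]
  20 → roll 4  [load 150/150]
4 paper rolls opened.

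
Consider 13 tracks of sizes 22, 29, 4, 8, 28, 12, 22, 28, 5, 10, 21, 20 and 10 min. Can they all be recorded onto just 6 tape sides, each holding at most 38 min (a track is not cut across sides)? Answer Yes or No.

No

Total = 219 min; ⌈219/38⌉ = 6.
7 tracks each exceed half the capacity and cannot share a side, forcing at least 7 tape sides.
At least 7 tape sides are required, but only 6 are allowed.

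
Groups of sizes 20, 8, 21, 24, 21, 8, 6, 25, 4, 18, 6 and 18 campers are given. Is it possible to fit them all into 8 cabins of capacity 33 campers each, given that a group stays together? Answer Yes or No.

Yes

A valid assignment using 7 cabins:
  cabin 1: 25 + 8 = 33
  cabin 2: 24 + 8 = 32
  cabin 3: 21 + 6 + 6 = 33
  cabin 4: 21 + 4 = 25
  cabin 5: 20 = 20
  cabin 6: 18 = 18
  cabin 7: 18 = 18
That uses only 7 ≤ 8, so 8 cabins are enough.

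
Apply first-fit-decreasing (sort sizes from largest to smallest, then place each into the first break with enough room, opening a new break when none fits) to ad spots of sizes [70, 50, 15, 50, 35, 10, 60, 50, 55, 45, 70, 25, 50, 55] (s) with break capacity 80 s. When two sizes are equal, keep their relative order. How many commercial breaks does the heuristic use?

10

Sorted descending: 70, 70, 60, 55, 55, 50, 50, 50, 50, 45, 35, 25, 15, 10.
  70 → break 1 (new)  [load 70/80]
  70 → break 2 (new)  [load 70/80]
  60 → break 3 (new)  [load 60/80]
  55 → break 4 (new)  [load 55/80]
  55 → break 5 (new)  [load 55/80]
  50 → break 6 (new)  [load 50/80]
  50 → break 7 (new)  [load 50/80]
  50 → break 8 (new)  [load 50/80]
  50 → break 9 (new)  [load 50/80]
  45 → break 10 (new)  [load 45/80]
  35 → break 10  [load 80/80]
  25 → break 4  [load 80/80]
  15 → break 3  [load 75/80]
  10 → break 1  [load 80/80]
10 commercial breaks opened.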